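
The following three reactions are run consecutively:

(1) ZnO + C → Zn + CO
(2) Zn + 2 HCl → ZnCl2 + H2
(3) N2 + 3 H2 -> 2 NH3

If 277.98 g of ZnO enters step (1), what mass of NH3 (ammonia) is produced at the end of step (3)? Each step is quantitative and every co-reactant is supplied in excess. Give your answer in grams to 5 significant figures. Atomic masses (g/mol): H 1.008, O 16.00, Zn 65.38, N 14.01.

M(ZnO) = 65.38 + 16.00 = 81.38 g/mol.
M(NH3) = 14.01 + 3(1.008) = 17.034 g/mol.
n(ZnO) = 277.98 / 81.38 = 3.41583 mol.
Reaction (1): ZnO→Zn ratio 1:1 ⇒ n(Zn) = 3.41583 mol.
Reaction (2): Zn→H2 ratio 1:1 ⇒ n(H2) = 3.41583 mol.
Reaction (3): H2→NH3 ratio 3:2 ⇒ n(NH3) = 2.27722 mol.
Mass of NH3 = 2.27722 × 17.034 = 38.7901 g.

38.790 g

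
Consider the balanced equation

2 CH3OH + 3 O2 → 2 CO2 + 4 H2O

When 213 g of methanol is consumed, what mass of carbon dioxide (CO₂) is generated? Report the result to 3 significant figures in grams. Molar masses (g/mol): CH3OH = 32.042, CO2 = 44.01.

293 g

n(CH3OH) = 213.0 g / 32.042 g/mol = 6.648 mol.
From the equation the CH3OH:CO2 mole ratio is 2:2, so n(CO2) = 6.648 × 2/2 = 6.648 mol.
Mass of CO2 = 6.648 mol × 44.01 g/mol = 292.6 g.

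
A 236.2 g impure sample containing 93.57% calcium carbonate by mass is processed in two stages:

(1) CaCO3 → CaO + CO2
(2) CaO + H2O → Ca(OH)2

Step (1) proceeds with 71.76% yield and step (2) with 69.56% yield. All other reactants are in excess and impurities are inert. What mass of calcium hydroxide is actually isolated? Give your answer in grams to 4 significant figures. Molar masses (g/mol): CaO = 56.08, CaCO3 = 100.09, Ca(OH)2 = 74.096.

Pure CaCO3 = 236.2 × 0.9357 = 221.01 g.
n(CaCO3) = 221.01 / 100.09 = 2.2081 mol.
Step 1 (CaCO3:CaO = 1:1): theoretical n(CaO) = 2.2081 mol; at 71.76% yield, n(CaO) = 1.5846 mol.
Step 2 (CaO:Ca(OH)2 = 1:1): theoretical n(Ca(OH)2) = 1.5846 mol, so theoretical mass = 1.5846 × 74.096 = 117.41 g.
At 69.56% yield, actual mass of Ca(OH)2 = 117.41 × 0.6956 = 81.670 g.

81.67 g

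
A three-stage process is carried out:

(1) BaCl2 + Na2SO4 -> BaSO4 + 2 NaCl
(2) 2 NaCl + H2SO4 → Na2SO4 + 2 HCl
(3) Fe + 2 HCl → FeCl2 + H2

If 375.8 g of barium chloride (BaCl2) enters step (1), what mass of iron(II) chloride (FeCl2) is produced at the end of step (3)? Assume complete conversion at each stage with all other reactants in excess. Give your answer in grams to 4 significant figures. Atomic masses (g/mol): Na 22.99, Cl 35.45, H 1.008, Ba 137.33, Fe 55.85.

M(BaCl2) = 137.33 + 2(35.45) = 208.23 g/mol.
M(FeCl2) = 55.85 + 2(35.45) = 126.75 g/mol.
n(BaCl2) = 375.8 / 208.23 = 1.8047 mol.
Reaction (1): BaCl2→NaCl ratio 1:2 ⇒ n(NaCl) = 3.6095 mol.
Reaction (2): NaCl→HCl ratio 2:2 ⇒ n(HCl) = 3.6095 mol.
Reaction (3): HCl→FeCl2 ratio 2:1 ⇒ n(FeCl2) = 1.8047 mol.
Mass of FeCl2 = 1.8047 × 126.75 = 228.75 g.

228.8 g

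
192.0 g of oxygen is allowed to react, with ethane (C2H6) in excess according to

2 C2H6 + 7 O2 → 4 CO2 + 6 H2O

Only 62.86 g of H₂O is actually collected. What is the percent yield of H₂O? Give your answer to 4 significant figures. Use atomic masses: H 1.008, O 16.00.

M(O2) = 2(16.00) = 32.00 g/mol.
M(H2O) = 2(1.008) + 16.00 = 18.016 g/mol.
n(O2) = 192.00 g / 32.00 g/mol = 6.0000 mol.
From the equation the O2:H2O mole ratio is 7:6, so n(H2O) = 6.0000 × 6/7 = 5.1429 mol.
Mass of H2O = 5.1429 mol × 18.016 g/mol = 92.654 g.
This is the theoretical yield. Percent yield = 62.86 g / 92.654 g × 100% = 67.844%.

67.84 %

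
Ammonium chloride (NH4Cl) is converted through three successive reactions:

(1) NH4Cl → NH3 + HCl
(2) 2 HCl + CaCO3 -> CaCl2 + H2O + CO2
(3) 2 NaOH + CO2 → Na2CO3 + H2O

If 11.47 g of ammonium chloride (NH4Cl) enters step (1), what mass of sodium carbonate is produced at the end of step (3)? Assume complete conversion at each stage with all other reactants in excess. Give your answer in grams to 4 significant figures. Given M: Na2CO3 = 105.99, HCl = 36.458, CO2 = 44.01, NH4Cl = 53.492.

11.36 g

n(NH4Cl) = 11.47 / 53.492 = 0.21442 mol.
Reaction (1): NH4Cl→HCl ratio 1:1 ⇒ n(HCl) = 0.21442 mol.
Reaction (2): HCl→CO2 ratio 2:1 ⇒ n(CO2) = 0.10721 mol.
Reaction (3): CO2→Na2CO3 ratio 1:1 ⇒ n(Na2CO3) = 0.10721 mol.
Mass of Na2CO3 = 0.10721 × 105.99 = 11.363 g.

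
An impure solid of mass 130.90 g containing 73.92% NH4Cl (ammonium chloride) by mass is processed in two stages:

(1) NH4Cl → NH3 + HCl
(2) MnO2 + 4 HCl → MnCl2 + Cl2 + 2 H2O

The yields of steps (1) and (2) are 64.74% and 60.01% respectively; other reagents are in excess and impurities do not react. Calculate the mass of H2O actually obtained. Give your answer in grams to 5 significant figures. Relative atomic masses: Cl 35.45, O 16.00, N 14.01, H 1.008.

Pure NH4Cl = 130.90 × 0.7392 = 96.7613 g.
M(NH4Cl) = 14.01 + 4(1.008) + 35.45 = 53.492 g/mol.
M(H2O) = 2(1.008) + 16.00 = 18.016 g/mol.
n(NH4Cl) = 96.7613 / 53.492 = 1.80889 mol.
Step 1 (NH4Cl:HCl = 1:1): theoretical n(HCl) = 1.80889 mol; at 64.74% yield, n(HCl) = 1.17108 mol.
Step 2 (HCl:H2O = 4:2): theoretical n(H2O) = 0.585539 mol, so theoretical mass = 0.585539 × 18.016 = 10.5491 g.
At 60.01% yield, actual mass of H2O = 10.5491 × 0.6001 = 6.33049 g.

6.3305 g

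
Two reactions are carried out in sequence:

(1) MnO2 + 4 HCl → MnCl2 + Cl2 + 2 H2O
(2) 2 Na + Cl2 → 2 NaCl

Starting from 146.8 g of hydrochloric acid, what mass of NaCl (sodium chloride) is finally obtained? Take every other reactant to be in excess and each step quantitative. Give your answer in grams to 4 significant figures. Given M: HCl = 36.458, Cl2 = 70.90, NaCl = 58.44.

117.7 g

n(HCl) = 146.80 / 36.458 = 4.0266 mol.
Step 1 gives a 4:1 ratio of HCl to Cl2, so n(Cl2) = 1.0066 mol.
In step 2 the Cl2:NaCl ratio is 1:2, so n(NaCl) = 2.0133 mol.
Mass of NaCl = 2.0133 × 58.44 = 117.66 g.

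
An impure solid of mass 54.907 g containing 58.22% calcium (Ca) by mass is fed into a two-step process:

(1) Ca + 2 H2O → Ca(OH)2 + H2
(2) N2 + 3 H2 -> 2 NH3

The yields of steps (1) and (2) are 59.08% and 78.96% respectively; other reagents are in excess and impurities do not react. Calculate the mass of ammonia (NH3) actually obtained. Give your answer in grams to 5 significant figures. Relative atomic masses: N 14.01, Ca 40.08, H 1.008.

4.2252 g

Pure Ca = 54.907 × 0.5822 = 31.9669 g.
M(Ca) = 40.08 g/mol.
M(NH3) = 14.01 + 3(1.008) = 17.034 g/mol.
n(Ca) = 31.9669 / 40.08 = 0.797576 mol.
Step 1 (Ca:H2 = 1:1): theoretical n(H2) = 0.797576 mol; at 59.08% yield, n(H2) = 0.471208 mol.
Step 2 (H2:NH3 = 3:2): theoretical n(NH3) = 0.314139 mol, so theoretical mass = 0.314139 × 17.034 = 5.35104 g.
At 78.96% yield, actual mass of NH3 = 5.35104 × 0.7896 = 4.22518 g.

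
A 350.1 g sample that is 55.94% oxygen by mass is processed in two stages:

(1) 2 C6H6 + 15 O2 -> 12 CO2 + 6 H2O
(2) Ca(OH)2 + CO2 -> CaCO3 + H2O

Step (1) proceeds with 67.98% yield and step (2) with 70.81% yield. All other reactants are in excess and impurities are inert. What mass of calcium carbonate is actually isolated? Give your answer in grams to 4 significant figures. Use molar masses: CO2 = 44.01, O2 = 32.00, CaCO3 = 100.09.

235.9 g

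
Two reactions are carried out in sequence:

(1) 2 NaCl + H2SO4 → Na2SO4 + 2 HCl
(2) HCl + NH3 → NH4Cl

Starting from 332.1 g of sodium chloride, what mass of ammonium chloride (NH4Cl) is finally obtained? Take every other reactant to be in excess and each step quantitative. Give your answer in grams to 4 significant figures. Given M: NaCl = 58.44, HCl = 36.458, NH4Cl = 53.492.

304.0 g

n(NaCl) = 332.10 / 58.44 = 5.6828 mol.
Step 1 gives a 2:2 ratio of NaCl to HCl, so n(HCl) = 5.6828 mol.
In step 2 the HCl:NH4Cl ratio is 1:1, so n(NH4Cl) = 5.6828 mol.
Mass of NH4Cl = 5.6828 × 53.492 = 303.98 g.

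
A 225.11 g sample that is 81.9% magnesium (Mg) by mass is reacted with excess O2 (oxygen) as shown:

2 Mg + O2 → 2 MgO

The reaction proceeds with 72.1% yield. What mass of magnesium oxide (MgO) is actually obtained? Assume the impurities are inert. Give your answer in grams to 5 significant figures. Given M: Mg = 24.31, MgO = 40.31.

Pure Mg available = 225.11 g × 0.819 = 184.365 g.
n(Mg) = 184.365 g / 24.31 g/mol = 7.58392 mol.
From the equation the Mg:MgO mole ratio is 2:2, so n(MgO) = 7.58392 × 2/2 = 7.58392 mol.
Mass of MgO = 7.58392 mol × 40.31 g/mol = 305.708 g.
Actual mass collected = 305.708 g × 0.721 = 220.415 g.

220.42 g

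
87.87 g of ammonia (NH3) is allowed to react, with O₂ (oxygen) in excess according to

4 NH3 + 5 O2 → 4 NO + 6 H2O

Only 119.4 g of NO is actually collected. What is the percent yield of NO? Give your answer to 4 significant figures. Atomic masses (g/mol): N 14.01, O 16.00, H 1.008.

77.13 %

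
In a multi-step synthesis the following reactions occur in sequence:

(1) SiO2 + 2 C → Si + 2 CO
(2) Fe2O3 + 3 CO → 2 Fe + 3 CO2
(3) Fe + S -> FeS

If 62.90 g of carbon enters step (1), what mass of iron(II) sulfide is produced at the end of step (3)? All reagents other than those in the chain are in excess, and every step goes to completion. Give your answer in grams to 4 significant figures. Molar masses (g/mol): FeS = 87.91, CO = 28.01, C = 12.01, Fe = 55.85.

n(C) = 62.90 / 12.01 = 5.2373 mol.
Reaction (1): C→CO ratio 2:2 ⇒ n(CO) = 5.2373 mol.
Reaction (2): CO→Fe ratio 3:2 ⇒ n(Fe) = 3.4915 mol.
Reaction (3): Fe→FeS ratio 1:1 ⇒ n(FeS) = 3.4915 mol.
Mass of FeS = 3.4915 × 87.91 = 306.94 g.

306.9 g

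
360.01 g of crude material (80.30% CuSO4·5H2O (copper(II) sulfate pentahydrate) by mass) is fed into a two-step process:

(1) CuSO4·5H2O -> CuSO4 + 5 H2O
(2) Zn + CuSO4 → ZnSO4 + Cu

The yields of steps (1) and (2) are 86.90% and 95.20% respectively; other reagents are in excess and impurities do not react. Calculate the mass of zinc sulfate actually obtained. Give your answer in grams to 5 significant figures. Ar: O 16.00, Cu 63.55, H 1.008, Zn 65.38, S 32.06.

154.63 g

Pure CuSO4·5H2O = 360.01 × 0.8030 = 289.088 g.
M(CuSO4·5H2O) = 63.55 + 32.06 + 9(16.00) + 10(1.008) = 249.69 g/mol.
M(ZnSO4) = 65.38 + 32.06 + 4(16.00) = 161.44 g/mol.
n(CuSO4·5H2O) = 289.088 / 249.69 = 1.15779 mol.
Step 1 (CuSO4·5H2O:CuSO4 = 1:1): theoretical n(CuSO4) = 1.15779 mol; at 86.90% yield, n(CuSO4) = 1.00612 mol.
Step 2 (CuSO4:ZnSO4 = 1:1): theoretical n(ZnSO4) = 1.00612 mol, so theoretical mass = 1.00612 × 161.44 = 162.428 g.
At 95.20% yield, actual mass of ZnSO4 = 162.428 × 0.9520 = 154.631 g.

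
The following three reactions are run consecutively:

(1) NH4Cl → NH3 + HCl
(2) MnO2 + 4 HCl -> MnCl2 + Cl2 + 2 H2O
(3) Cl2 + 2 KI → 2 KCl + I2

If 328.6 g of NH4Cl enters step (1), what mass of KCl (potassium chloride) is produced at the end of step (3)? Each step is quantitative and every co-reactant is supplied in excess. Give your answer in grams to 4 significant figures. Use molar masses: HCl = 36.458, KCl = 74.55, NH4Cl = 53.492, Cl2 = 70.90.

229.0 g

n(NH4Cl) = 328.6 / 53.492 = 6.1430 mol.
Reaction (1): NH4Cl→HCl ratio 1:1 ⇒ n(HCl) = 6.1430 mol.
Reaction (2): HCl→Cl2 ratio 4:1 ⇒ n(Cl2) = 1.5357 mol.
Reaction (3): Cl2→KCl ratio 1:2 ⇒ n(KCl) = 3.0715 mol.
Mass of KCl = 3.0715 × 74.55 = 228.98 g.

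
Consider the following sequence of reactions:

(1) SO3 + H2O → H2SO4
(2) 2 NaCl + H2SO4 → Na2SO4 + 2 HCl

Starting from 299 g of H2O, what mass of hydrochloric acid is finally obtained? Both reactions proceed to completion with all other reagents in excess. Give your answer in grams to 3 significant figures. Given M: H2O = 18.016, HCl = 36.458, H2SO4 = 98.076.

n(H2O) = 299.0 / 18.016 = 16.60 mol.
Step 1 gives a 1:1 ratio of H2O to H2SO4, so n(H2SO4) = 16.60 mol.
In step 2 the H2SO4:HCl ratio is 1:2, so n(HCl) = 33.19 mol.
Mass of HCl = 33.19 × 36.458 = 1210 g.

1210 g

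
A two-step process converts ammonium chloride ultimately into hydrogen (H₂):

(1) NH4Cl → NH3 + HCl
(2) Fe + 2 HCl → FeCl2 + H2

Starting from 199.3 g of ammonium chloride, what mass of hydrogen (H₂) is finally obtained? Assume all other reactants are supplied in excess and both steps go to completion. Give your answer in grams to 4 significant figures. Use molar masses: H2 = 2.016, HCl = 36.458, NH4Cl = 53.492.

n(NH4Cl) = 199.30 / 53.492 = 3.7258 mol.
Step 1 gives a 1:1 ratio of NH4Cl to HCl, so n(HCl) = 3.7258 mol.
In step 2 the HCl:H2 ratio is 2:1, so n(H2) = 1.8629 mol.
Mass of H2 = 1.8629 × 2.016 = 3.7556 g.

3.756 g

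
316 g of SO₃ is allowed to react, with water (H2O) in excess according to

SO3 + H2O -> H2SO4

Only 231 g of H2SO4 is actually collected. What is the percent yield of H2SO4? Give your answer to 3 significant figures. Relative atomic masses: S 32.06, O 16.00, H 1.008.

M(SO3) = 32.06 + 3(16.00) = 80.06 g/mol.
M(H2SO4) = 2(1.008) + 32.06 + 4(16.00) = 98.076 g/mol.
n(SO3) = 316.0 g / 80.06 g/mol = 3.947 mol.
From the equation the SO3:H2SO4 mole ratio is 1:1, so n(H2SO4) = 3.947 × 1/1 = 3.947 mol.
Mass of H2SO4 = 3.947 mol × 98.076 g/mol = 387.1 g.
This is the theoretical yield. Percent yield = 231 g / 387.1 g × 100% = 59.67%.

59.7 %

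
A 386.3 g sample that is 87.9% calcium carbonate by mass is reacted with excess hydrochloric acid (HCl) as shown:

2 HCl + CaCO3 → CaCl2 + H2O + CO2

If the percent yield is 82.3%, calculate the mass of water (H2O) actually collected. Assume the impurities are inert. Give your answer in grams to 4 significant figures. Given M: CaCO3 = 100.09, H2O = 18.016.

50.30 g

Pure CaCO3 available = 386.3 g × 0.879 = 339.56 g.
n(CaCO3) = 339.56 g / 100.09 g/mol = 3.3925 mol.
From the equation the CaCO3:H2O mole ratio is 1:1, so n(H2O) = 3.3925 × 1/1 = 3.3925 mol.
Mass of H2O = 3.3925 mol × 18.016 g/mol = 61.120 g.
Actual mass collected = 61.120 g × 0.823 = 50.302 g.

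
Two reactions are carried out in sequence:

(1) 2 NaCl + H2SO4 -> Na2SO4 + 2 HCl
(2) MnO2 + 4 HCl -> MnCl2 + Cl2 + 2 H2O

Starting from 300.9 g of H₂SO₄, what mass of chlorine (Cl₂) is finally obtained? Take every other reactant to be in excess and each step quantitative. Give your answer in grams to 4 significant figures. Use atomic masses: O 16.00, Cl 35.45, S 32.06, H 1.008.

M(H2SO4) = 2(1.008) + 32.06 + 4(16.00) = 98.076 g/mol.
M(Cl2) = 2(35.45) = 70.90 g/mol.
n(H2SO4) = 300.90 / 98.076 = 3.0680 mol.
Step 1 gives a 1:2 ratio of H2SO4 to HCl, so n(HCl) = 6.1361 mol.
In step 2 the HCl:Cl2 ratio is 4:1, so n(Cl2) = 1.5340 mol.
Mass of Cl2 = 1.5340 × 70.90 = 108.76 g.

108.8 g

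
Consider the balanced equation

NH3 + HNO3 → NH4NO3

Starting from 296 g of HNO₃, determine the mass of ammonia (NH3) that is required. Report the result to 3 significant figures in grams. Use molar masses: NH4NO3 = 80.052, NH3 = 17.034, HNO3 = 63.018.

n(HNO3) = 296.0 g / 63.018 g/mol = 4.697 mol.
From the equation the HNO3:NH3 mole ratio is 1:1, so n(NH3) = 4.697 × 1/1 = 4.697 mol.
Mass of NH3 = 4.697 mol × 17.034 g/mol = 80.01 g.

80.0 g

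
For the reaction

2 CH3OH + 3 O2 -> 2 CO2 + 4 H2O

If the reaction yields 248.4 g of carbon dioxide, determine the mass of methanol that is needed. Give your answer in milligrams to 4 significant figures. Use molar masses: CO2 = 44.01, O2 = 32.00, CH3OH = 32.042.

n(CO2) = 248.40 g / 44.01 g/mol = 5.6442 mol.
From the equation the CO2:CH3OH mole ratio is 2:2, so n(CH3OH) = 5.6442 × 2/2 = 5.6442 mol.
Mass of CH3OH = 5.6442 mol × 32.042 g/mol = 180.85 g.
Converting to mg: 180.85 g = 180900 mg.

180900 mg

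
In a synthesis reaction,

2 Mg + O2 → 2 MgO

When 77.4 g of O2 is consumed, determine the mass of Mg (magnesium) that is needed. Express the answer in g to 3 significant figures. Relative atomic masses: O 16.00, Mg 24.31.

M(O2) = 2(16.00) = 32.00 g/mol.
M(Mg) = 24.31 g/mol.
n(O2) = 77.40 g / 32.00 g/mol = 2.419 mol.
From the equation the O2:Mg mole ratio is 1:2, so n(Mg) = 2.419 × 2/1 = 4.838 mol.
Mass of Mg = 4.838 mol × 24.31 g/mol = 117.6 g.

118 g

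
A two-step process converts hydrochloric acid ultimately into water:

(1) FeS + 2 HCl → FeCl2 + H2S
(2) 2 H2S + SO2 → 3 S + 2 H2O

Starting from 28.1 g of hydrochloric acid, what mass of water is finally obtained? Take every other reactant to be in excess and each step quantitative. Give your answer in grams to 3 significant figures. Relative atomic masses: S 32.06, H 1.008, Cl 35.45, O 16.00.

6.94 g

M(HCl) = 1.008 + 35.45 = 36.458 g/mol.
M(H2O) = 2(1.008) + 16.00 = 18.016 g/mol.
n(HCl) = 28.10 / 36.458 = 0.7707 mol.
Step 1 gives a 2:1 ratio of HCl to H2S, so n(H2S) = 0.3854 mol.
In step 2 the H2S:H2O ratio is 2:2, so n(H2O) = 0.3854 mol.
Mass of H2O = 0.3854 × 18.016 = 6.943 g.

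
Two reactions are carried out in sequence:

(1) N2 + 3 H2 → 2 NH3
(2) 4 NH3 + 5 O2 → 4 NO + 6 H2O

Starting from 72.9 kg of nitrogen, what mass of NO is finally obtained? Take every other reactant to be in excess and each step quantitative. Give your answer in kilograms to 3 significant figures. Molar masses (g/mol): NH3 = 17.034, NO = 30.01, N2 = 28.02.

72.9 kg = 72900 g.
n(N2) = 72900 / 28.02 = 2602 mol.
Step 1 gives a 1:2 ratio of N2 to NH3, so n(NH3) = 5203 mol.
In step 2 the NH3:NO ratio is 4:4, so n(NO) = 5203 mol.
Mass of NO = 5203 × 30.01 = 156200 g = 156 kg.

156 kg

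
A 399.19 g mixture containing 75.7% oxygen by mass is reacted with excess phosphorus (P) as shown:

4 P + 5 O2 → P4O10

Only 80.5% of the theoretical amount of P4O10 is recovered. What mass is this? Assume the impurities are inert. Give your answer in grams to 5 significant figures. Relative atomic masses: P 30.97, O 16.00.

431.60 g

Pure O2 available = 399.19 g × 0.757 = 302.187 g.
M(O2) = 2(16.00) = 32.00 g/mol.
M(P4O10) = 4(30.97) + 10(16.00) = 283.88 g/mol.
n(O2) = 302.187 g / 32.00 g/mol = 9.44334 mol.
From the equation the O2:P4O10 mole ratio is 5:1, so n(P4O10) = 9.44334 × 1/5 = 1.88867 mol.
Mass of P4O10 = 1.88867 mol × 283.88 g/mol = 536.155 g.
Actual mass collected = 536.155 g × 0.805 = 431.605 g.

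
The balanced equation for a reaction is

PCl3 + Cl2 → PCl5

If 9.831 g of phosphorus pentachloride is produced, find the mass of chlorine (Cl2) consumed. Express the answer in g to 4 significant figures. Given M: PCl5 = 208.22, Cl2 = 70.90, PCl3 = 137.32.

n(PCl5) = 9.8310 g / 208.22 g/mol = 0.047214 mol.
From the equation the PCl5:Cl2 mole ratio is 1:1, so n(Cl2) = 0.047214 × 1/1 = 0.047214 mol.
Mass of Cl2 = 0.047214 mol × 70.90 g/mol = 3.3475 g.

3.348 g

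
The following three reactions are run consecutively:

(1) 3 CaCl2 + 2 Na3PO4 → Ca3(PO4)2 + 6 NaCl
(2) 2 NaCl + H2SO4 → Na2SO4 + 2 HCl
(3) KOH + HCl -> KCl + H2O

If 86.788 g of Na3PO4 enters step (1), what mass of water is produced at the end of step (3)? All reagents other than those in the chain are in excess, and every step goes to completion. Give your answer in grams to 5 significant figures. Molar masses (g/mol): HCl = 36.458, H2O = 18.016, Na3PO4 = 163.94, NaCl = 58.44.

n(Na3PO4) = 86.788 / 163.94 = 0.529389 mol.
Reaction (1): Na3PO4→NaCl ratio 2:6 ⇒ n(NaCl) = 1.58817 mol.
Reaction (2): NaCl→HCl ratio 2:2 ⇒ n(HCl) = 1.58817 mol.
Reaction (3): HCl→H2O ratio 1:1 ⇒ n(H2O) = 1.58817 mol.
Mass of H2O = 1.58817 × 18.016 = 28.6124 g.

28.612 g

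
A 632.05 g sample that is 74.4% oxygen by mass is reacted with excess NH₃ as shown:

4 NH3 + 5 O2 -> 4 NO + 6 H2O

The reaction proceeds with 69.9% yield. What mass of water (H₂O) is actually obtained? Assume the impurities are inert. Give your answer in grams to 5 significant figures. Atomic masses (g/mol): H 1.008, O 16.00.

222.07 g

Pure O2 available = 632.05 g × 0.744 = 470.245 g.
M(O2) = 2(16.00) = 32.00 g/mol.
M(H2O) = 2(1.008) + 16.00 = 18.016 g/mol.
n(O2) = 470.245 g / 32.00 g/mol = 14.6952 mol.
From the equation the O2:H2O mole ratio is 5:6, so n(H2O) = 14.6952 × 6/5 = 17.6342 mol.
Mass of H2O = 17.6342 mol × 18.016 g/mol = 317.698 g.
Actual mass collected = 317.698 g × 0.699 = 222.071 g.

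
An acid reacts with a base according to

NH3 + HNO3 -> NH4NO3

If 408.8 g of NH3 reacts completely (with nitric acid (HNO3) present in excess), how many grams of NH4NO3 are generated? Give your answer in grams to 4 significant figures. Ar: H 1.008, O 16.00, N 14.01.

M(NH3) = 14.01 + 3(1.008) = 17.034 g/mol.
M(NH4NO3) = 2(14.01) + 4(1.008) + 3(16.00) = 80.052 g/mol.
n(NH3) = 408.80 g / 17.034 g/mol = 23.999 mol.
From the equation the NH3:NH4NO3 mole ratio is 1:1, so n(NH4NO3) = 23.999 × 1/1 = 23.999 mol.
Mass of NH4NO3 = 23.999 mol × 80.052 g/mol = 1921.2 g.

1921 g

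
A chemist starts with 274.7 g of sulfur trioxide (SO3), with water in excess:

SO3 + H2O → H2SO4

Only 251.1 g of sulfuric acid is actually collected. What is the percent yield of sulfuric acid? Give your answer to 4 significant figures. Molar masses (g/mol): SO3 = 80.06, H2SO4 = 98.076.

74.62 %

n(SO3) = 274.70 g / 80.06 g/mol = 3.4312 mol.
From the equation the SO3:H2SO4 mole ratio is 1:1, so n(H2SO4) = 3.4312 × 1/1 = 3.4312 mol.
Mass of H2SO4 = 3.4312 mol × 98.076 g/mol = 336.52 g.
This is the theoretical yield. Percent yield = 251.1 g / 336.52 g × 100% = 74.618%.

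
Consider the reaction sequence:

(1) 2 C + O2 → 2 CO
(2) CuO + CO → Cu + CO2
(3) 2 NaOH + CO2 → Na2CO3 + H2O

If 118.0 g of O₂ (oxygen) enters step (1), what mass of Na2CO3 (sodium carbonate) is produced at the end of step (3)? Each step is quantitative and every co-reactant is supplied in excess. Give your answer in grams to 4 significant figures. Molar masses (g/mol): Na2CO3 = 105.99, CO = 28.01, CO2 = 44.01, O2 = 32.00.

781.7 g

n(O2) = 118.0 / 32.00 = 3.6875 mol.
Reaction (1): O2→CO ratio 1:2 ⇒ n(CO) = 7.3750 mol.
Reaction (2): CO→CO2 ratio 1:1 ⇒ n(CO2) = 7.3750 mol.
Reaction (3): CO2→Na2CO3 ratio 1:1 ⇒ n(Na2CO3) = 7.3750 mol.
Mass of Na2CO3 = 7.3750 × 105.99 = 781.68 g.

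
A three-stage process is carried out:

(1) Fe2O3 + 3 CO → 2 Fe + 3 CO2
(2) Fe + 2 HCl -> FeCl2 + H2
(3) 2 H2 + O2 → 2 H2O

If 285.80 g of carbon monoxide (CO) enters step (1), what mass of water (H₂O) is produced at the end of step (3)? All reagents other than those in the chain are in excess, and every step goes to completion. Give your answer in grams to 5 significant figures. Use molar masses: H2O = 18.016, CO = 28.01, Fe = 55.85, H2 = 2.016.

122.55 g

n(CO) = 285.80 / 28.01 = 10.2035 mol.
Reaction (1): CO→Fe ratio 3:2 ⇒ n(Fe) = 6.80233 mol.
Reaction (2): Fe→H2 ratio 1:1 ⇒ n(H2) = 6.80233 mol.
Reaction (3): H2→H2O ratio 2:2 ⇒ n(H2O) = 6.80233 mol.
Mass of H2O = 6.80233 × 18.016 = 122.551 g.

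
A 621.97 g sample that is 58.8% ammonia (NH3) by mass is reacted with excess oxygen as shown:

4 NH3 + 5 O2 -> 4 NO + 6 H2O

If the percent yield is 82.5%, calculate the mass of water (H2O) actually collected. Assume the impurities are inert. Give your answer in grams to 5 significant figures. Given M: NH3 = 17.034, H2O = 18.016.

Pure NH3 available = 621.97 g × 0.588 = 365.718 g.
n(NH3) = 365.718 g / 17.034 g/mol = 21.4699 mol.
From the equation the NH3:H2O mole ratio is 4:6, so n(H2O) = 21.4699 × 6/4 = 32.2049 mol.
Mass of H2O = 32.2049 mol × 18.016 g/mol = 580.203 g.
Actual mass collected = 580.203 g × 0.825 = 478.667 g.

478.67 g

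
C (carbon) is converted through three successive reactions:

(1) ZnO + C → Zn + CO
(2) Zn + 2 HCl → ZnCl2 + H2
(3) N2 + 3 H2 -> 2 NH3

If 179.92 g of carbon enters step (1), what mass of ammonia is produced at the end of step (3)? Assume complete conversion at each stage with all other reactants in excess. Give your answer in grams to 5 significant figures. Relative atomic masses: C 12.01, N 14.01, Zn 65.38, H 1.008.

M(C) = 12.01 g/mol.
M(NH3) = 14.01 + 3(1.008) = 17.034 g/mol.
n(C) = 179.92 / 12.01 = 14.9808 mol.
Reaction (1): C→Zn ratio 1:1 ⇒ n(Zn) = 14.9808 mol.
Reaction (2): Zn→H2 ratio 1:1 ⇒ n(H2) = 14.9808 mol.
Reaction (3): H2→NH3 ratio 3:2 ⇒ n(NH3) = 9.98723 mol.
Mass of NH3 = 9.98723 × 17.034 = 170.123 g.

170.12 g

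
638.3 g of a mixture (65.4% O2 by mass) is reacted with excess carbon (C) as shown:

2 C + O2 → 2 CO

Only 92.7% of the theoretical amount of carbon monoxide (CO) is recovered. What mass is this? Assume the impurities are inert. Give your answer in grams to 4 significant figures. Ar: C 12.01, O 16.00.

677.4 g

Pure O2 available = 638.3 g × 0.654 = 417.45 g.
M(O2) = 2(16.00) = 32.00 g/mol.
M(CO) = 12.01 + 16.00 = 28.01 g/mol.
n(O2) = 417.45 g / 32.00 g/mol = 13.045 mol.
From the equation the O2:CO mole ratio is 1:2, so n(CO) = 13.045 × 2/1 = 26.091 mol.
Mass of CO = 26.091 mol × 28.01 g/mol = 730.80 g.
Actual mass collected = 730.80 g × 0.927 = 677.45 g.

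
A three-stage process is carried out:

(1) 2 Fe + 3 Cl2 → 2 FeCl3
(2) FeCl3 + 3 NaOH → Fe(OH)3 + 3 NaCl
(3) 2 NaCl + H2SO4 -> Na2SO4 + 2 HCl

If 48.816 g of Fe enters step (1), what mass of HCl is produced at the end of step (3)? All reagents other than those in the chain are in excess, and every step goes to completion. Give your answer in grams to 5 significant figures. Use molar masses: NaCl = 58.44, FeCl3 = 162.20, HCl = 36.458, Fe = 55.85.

95.599 g

n(Fe) = 48.816 / 55.85 = 0.874056 mol.
Reaction (1): Fe→FeCl3 ratio 2:2 ⇒ n(FeCl3) = 0.874056 mol.
Reaction (2): FeCl3→NaCl ratio 1:3 ⇒ n(NaCl) = 2.62217 mol.
Reaction (3): NaCl→HCl ratio 2:2 ⇒ n(HCl) = 2.62217 mol.
Mass of HCl = 2.62217 × 36.458 = 95.5989 g.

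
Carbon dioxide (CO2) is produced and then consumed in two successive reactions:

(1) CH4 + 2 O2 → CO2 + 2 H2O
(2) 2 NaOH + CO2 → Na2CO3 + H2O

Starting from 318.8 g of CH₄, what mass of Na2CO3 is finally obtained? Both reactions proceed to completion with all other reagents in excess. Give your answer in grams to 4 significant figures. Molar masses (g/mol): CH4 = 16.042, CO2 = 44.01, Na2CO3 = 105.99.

2106 g

n(CH4) = 318.80 / 16.042 = 19.873 mol.
Step 1 gives a 1:1 ratio of CH4 to CO2, so n(CO2) = 19.873 mol.
In step 2 the CO2:Na2CO3 ratio is 1:1, so n(Na2CO3) = 19.873 mol.
Mass of Na2CO3 = 19.873 × 105.99 = 2106.3 g.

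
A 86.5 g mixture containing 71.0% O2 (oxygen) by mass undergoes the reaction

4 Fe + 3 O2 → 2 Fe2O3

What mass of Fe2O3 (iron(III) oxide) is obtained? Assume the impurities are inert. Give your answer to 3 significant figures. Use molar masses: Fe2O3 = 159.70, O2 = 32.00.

204 g

Mass of pure O2 = 86.5 g × 0.710 = 61.41 g.
n(O2) = 61.41 g / 32.00 g/mol = 1.919 mol.
From the equation the O2:Fe2O3 mole ratio is 3:2, so n(Fe2O3) = 1.919 × 2/3 = 1.279 mol.
Mass of Fe2O3 = 1.279 mol × 159.70 g/mol = 204.3 g.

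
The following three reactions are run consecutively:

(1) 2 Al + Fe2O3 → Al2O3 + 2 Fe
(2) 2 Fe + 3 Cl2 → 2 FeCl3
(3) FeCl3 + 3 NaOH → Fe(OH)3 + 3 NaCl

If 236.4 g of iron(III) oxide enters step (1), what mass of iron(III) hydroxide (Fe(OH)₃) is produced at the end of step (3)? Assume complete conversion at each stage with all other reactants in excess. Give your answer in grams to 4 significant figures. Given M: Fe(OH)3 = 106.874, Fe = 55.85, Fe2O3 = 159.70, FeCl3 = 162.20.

n(Fe2O3) = 236.4 / 159.70 = 1.4803 mol.
Reaction (1): Fe2O3→Fe ratio 1:2 ⇒ n(Fe) = 2.9606 mol.
Reaction (2): Fe→FeCl3 ratio 2:2 ⇒ n(FeCl3) = 2.9606 mol.
Reaction (3): FeCl3→Fe(OH)3 ratio 1:1 ⇒ n(Fe(OH)3) = 2.9606 mol.
Mass of Fe(OH)3 = 2.9606 × 106.874 = 316.41 g.

316.4 g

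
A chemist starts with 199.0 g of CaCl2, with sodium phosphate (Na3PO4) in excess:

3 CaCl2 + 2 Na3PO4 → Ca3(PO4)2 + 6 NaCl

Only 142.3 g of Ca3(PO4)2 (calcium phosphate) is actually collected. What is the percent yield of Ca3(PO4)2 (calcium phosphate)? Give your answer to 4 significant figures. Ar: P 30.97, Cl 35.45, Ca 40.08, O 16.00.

M(CaCl2) = 40.08 + 2(35.45) = 110.98 g/mol.
M(Ca3(PO4)2) = 3(40.08) + 2(30.97) + 8(16.00) = 310.18 g/mol.
n(CaCl2) = 199.00 g / 110.98 g/mol = 1.7931 mol.
From the equation the CaCl2:Ca3(PO4)2 mole ratio is 3:1, so n(Ca3(PO4)2) = 1.7931 × 1/3 = 0.59771 mol.
Mass of Ca3(PO4)2 = 0.59771 mol × 310.18 g/mol = 185.40 g.
This is the theoretical yield. Percent yield = 142.3 g / 185.40 g × 100% = 76.755%.

76.75 %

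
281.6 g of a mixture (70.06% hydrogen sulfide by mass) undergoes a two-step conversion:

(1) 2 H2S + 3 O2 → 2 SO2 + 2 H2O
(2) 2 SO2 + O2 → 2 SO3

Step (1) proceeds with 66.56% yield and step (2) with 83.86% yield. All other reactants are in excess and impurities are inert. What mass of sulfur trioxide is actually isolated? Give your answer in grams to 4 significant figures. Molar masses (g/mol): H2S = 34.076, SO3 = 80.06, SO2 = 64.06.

Pure H2S = 281.6 × 0.7006 = 197.29 g.
n(H2S) = 197.29 / 34.076 = 5.7897 mol.
Step 1 (H2S:SO2 = 2:2): theoretical n(SO2) = 5.7897 mol; at 66.56% yield, n(SO2) = 3.8536 mol.
Step 2 (SO2:SO3 = 2:2): theoretical n(SO3) = 3.8536 mol, so theoretical mass = 3.8536 × 80.06 = 308.52 g.
At 83.86% yield, actual mass of SO3 = 308.52 × 0.8386 = 258.72 g.

258.7 g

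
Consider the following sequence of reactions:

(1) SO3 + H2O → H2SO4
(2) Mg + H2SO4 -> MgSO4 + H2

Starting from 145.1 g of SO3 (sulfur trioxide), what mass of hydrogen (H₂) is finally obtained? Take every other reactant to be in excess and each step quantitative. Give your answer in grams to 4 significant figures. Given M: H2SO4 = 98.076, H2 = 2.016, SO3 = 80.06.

3.654 g

n(SO3) = 145.10 / 80.06 = 1.8124 mol.
Step 1 gives a 1:1 ratio of SO3 to H2SO4, so n(H2SO4) = 1.8124 mol.
In step 2 the H2SO4:H2 ratio is 1:1, so n(H2) = 1.8124 mol.
Mass of H2 = 1.8124 × 2.016 = 3.6538 g.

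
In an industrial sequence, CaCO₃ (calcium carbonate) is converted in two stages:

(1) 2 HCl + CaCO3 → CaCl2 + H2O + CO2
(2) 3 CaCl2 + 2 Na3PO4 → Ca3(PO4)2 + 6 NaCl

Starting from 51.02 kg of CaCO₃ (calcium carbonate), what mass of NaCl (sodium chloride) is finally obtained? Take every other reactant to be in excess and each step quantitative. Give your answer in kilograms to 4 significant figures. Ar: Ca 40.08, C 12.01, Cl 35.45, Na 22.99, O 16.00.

M(CaCO3) = 40.08 + 12.01 + 3(16.00) = 100.09 g/mol.
M(NaCl) = 22.99 + 35.45 = 58.44 g/mol.
51.02 kg = 51020 g.
n(CaCO3) = 51020 / 100.09 = 509.74 mol.
Step 1 gives a 1:1 ratio of CaCO3 to CaCl2, so n(CaCl2) = 509.74 mol.
In step 2 the CaCl2:NaCl ratio is 3:6, so n(NaCl) = 1019.5 mol.
Mass of NaCl = 1019.5 × 58.44 = 59579 g = 59.58 kg.

59.58 kg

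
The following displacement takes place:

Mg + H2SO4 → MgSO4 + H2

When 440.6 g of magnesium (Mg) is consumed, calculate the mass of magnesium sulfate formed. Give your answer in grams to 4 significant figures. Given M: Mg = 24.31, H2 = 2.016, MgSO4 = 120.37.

2182 g

n(Mg) = 440.60 g / 24.31 g/mol = 18.124 mol.
From the equation the Mg:MgSO4 mole ratio is 1:1, so n(MgSO4) = 18.124 × 1/1 = 18.124 mol.
Mass of MgSO4 = 18.124 mol × 120.37 g/mol = 2181.6 g.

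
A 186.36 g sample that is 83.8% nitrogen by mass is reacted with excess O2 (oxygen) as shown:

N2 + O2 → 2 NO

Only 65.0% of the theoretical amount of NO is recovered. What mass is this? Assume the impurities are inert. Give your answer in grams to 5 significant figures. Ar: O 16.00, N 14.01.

Pure N2 available = 186.36 g × 0.838 = 156.170 g.
M(N2) = 2(14.01) = 28.02 g/mol.
M(NO) = 14.01 + 16.00 = 30.01 g/mol.
n(N2) = 156.170 g / 28.02 g/mol = 5.57351 mol.
From the equation the N2:NO mole ratio is 1:2, so n(NO) = 5.57351 × 2/1 = 11.1470 mol.
Mass of NO = 11.1470 mol × 30.01 g/mol = 334.522 g.
Actual mass collected = 334.522 g × 0.650 = 217.439 g.

217.44 g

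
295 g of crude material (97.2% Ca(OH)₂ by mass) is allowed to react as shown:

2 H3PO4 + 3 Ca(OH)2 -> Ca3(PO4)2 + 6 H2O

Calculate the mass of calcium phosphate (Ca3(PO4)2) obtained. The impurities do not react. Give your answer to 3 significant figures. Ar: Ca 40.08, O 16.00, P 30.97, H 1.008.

400 g

Mass of pure Ca(OH)2 = 295 g × 0.972 = 286.7 g.
M(Ca(OH)2) = 40.08 + 2(16.00) + 2(1.008) = 74.096 g/mol.
M(Ca3(PO4)2) = 3(40.08) + 2(30.97) + 8(16.00) = 310.18 g/mol.
n(Ca(OH)2) = 286.7 g / 74.096 g/mol = 3.870 mol.
From the equation the Ca(OH)2:Ca3(PO4)2 mole ratio is 3:1, so n(Ca3(PO4)2) = 3.870 × 1/3 = 1.290 mol.
Mass of Ca3(PO4)2 = 1.290 mol × 310.18 g/mol = 400.1 g.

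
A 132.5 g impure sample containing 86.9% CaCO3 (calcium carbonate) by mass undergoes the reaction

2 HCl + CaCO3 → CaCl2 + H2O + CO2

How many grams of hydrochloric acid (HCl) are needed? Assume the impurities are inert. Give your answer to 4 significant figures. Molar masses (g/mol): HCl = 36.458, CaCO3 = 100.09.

83.88 g

Mass of pure CaCO3 = 132.5 g × 0.869 = 115.14 g.
n(CaCO3) = 115.14 g / 100.09 g/mol = 1.1504 mol.
From the equation the CaCO3:HCl mole ratio is 1:2, so n(HCl) = 1.1504 × 2/1 = 2.3008 mol.
Mass of HCl = 2.3008 mol × 36.458 g/mol = 83.882 g.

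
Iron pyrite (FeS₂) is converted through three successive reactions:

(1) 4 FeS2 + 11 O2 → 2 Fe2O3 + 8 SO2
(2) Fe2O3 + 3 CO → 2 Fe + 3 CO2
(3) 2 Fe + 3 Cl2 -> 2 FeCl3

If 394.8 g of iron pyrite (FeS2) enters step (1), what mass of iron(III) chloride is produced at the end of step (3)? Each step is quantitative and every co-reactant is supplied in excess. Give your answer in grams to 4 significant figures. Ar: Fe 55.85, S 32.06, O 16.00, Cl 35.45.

533.8 g

M(FeS2) = 55.85 + 2(32.06) = 119.97 g/mol.
M(FeCl3) = 55.85 + 3(35.45) = 162.20 g/mol.
n(FeS2) = 394.8 / 119.97 = 3.2908 mol.
Reaction (1): FeS2→Fe2O3 ratio 4:2 ⇒ n(Fe2O3) = 1.6454 mol.
Reaction (2): Fe2O3→Fe ratio 1:2 ⇒ n(Fe) = 3.2908 mol.
Reaction (3): Fe→FeCl3 ratio 2:2 ⇒ n(FeCl3) = 3.2908 mol.
Mass of FeCl3 = 3.2908 × 162.20 = 533.77 g.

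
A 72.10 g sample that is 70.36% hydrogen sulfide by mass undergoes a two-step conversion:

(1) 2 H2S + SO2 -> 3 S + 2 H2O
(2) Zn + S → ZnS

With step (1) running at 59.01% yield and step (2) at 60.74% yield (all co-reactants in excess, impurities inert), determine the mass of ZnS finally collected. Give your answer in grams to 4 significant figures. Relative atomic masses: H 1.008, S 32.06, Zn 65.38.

77.99 g

Pure H2S = 72.10 × 0.7036 = 50.730 g.
M(H2S) = 2(1.008) + 32.06 = 34.076 g/mol.
M(ZnS) = 65.38 + 32.06 = 97.44 g/mol.
n(H2S) = 50.730 / 34.076 = 1.4887 mol.
Step 1 (H2S:S = 2:3): theoretical n(S) = 2.2331 mol; at 59.01% yield, n(S) = 1.3177 mol.
Step 2 (S:ZnS = 1:1): theoretical n(ZnS) = 1.3177 mol, so theoretical mass = 1.3177 × 97.44 = 128.40 g.
At 60.74% yield, actual mass of ZnS = 128.40 × 0.6074 = 77.990 g.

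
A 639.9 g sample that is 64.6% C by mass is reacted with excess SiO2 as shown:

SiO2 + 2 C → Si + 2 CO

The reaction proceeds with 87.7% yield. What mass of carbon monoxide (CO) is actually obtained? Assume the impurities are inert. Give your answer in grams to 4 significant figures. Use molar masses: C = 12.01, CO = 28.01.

845.5 g

Pure C available = 639.9 g × 0.646 = 413.38 g.
n(C) = 413.38 g / 12.01 g/mol = 34.419 mol.
From the equation the C:CO mole ratio is 2:2, so n(CO) = 34.419 × 2/2 = 34.419 mol.
Mass of CO = 34.419 mol × 28.01 g/mol = 964.08 g.
Actual mass collected = 964.08 g × 0.877 = 845.50 g.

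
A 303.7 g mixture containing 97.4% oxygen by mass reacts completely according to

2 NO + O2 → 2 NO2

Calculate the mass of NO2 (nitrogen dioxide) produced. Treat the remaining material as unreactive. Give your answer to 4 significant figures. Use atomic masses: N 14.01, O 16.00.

850.6 g

Mass of pure O2 = 303.7 g × 0.974 = 295.80 g.
M(O2) = 2(16.00) = 32.00 g/mol.
M(NO2) = 14.01 + 2(16.00) = 46.01 g/mol.
n(O2) = 295.80 g / 32.00 g/mol = 9.2439 mol.
From the equation the O2:NO2 mole ratio is 1:2, so n(NO2) = 9.2439 × 2/1 = 18.488 mol.
Mass of NO2 = 18.488 mol × 46.01 g/mol = 850.62 g.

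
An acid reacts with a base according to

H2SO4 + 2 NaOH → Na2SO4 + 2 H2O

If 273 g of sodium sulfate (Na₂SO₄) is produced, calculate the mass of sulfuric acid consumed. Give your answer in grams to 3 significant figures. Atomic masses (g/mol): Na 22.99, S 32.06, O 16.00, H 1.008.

189 g

M(Na2SO4) = 2(22.99) + 32.06 + 4(16.00) = 142.04 g/mol.
M(H2SO4) = 2(1.008) + 32.06 + 4(16.00) = 98.076 g/mol.
n(Na2SO4) = 273.0 g / 142.04 g/mol = 1.922 mol.
From the equation the Na2SO4:H2SO4 mole ratio is 1:1, so n(H2SO4) = 1.922 × 1/1 = 1.922 mol.
Mass of H2SO4 = 1.922 mol × 98.076 g/mol = 188.5 g.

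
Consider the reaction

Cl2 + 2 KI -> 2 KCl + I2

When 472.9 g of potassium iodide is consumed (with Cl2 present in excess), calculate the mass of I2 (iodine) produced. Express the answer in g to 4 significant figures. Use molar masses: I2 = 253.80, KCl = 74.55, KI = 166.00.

361.5 g

n(KI) = 472.90 g / 166.00 g/mol = 2.8488 mol.
From the equation the KI:I2 mole ratio is 2:1, so n(I2) = 2.8488 × 1/2 = 1.4244 mol.
Mass of I2 = 1.4244 mol × 253.80 g/mol = 361.51 g.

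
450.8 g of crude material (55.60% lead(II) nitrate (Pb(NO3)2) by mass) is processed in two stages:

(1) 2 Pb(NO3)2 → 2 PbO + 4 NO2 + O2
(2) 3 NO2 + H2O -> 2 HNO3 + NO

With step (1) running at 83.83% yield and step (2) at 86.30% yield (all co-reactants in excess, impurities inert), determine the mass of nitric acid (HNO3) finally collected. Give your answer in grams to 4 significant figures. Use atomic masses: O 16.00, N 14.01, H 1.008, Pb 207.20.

46.00 g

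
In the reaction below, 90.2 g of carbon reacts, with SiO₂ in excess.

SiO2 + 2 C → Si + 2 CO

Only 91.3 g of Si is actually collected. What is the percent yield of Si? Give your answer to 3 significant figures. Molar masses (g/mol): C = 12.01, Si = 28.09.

n(C) = 90.20 g / 12.01 g/mol = 7.510 mol.
From the equation the C:Si mole ratio is 2:1, so n(Si) = 7.510 × 1/2 = 3.755 mol.
Mass of Si = 3.755 mol × 28.09 g/mol = 105.5 g.
This is the theoretical yield. Percent yield = 91.3 g / 105.5 g × 100% = 86.55%.

86.6 %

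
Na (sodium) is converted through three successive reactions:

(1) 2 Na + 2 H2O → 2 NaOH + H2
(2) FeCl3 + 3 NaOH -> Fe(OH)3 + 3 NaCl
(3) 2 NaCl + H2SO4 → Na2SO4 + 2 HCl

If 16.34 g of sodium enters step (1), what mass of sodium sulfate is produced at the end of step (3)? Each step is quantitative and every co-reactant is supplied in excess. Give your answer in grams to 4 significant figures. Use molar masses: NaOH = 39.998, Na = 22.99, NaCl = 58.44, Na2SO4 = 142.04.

n(Na) = 16.34 / 22.99 = 0.71074 mol.
Reaction (1): Na→NaOH ratio 2:2 ⇒ n(NaOH) = 0.71074 mol.
Reaction (2): NaOH→NaCl ratio 3:3 ⇒ n(NaCl) = 0.71074 mol.
Reaction (3): NaCl→Na2SO4 ratio 2:1 ⇒ n(Na2SO4) = 0.35537 mol.
Mass of Na2SO4 = 0.35537 × 142.04 = 50.477 g.

50.48 g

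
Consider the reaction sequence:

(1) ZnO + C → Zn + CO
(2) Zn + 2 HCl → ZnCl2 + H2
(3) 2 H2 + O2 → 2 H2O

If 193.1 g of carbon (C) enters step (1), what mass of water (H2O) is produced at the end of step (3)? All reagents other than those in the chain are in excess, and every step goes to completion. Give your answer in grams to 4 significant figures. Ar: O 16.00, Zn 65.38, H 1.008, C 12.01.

289.7 g

M(C) = 12.01 g/mol.
M(H2O) = 2(1.008) + 16.00 = 18.016 g/mol.
n(C) = 193.1 / 12.01 = 16.078 mol.
Reaction (1): C→Zn ratio 1:1 ⇒ n(Zn) = 16.078 mol.
Reaction (2): Zn→H2 ratio 1:1 ⇒ n(H2) = 16.078 mol.
Reaction (3): H2→H2O ratio 2:2 ⇒ n(H2O) = 16.078 mol.
Mass of H2O = 16.078 × 18.016 = 289.67 g.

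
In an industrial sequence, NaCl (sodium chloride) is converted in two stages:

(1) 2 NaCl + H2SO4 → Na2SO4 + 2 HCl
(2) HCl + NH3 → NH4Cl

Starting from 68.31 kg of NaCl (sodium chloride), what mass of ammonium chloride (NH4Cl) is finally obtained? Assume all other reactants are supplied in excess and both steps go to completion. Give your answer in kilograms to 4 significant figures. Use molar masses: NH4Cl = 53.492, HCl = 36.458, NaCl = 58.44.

62.53 kg

68.31 kg = 68310 g.
n(NaCl) = 68310 / 58.44 = 1168.9 mol.
Step 1 gives a 2:2 ratio of NaCl to HCl, so n(HCl) = 1168.9 mol.
In step 2 the HCl:NH4Cl ratio is 1:1, so n(NH4Cl) = 1168.9 mol.
Mass of NH4Cl = 1168.9 × 53.492 = 62526 g = 62.53 kg.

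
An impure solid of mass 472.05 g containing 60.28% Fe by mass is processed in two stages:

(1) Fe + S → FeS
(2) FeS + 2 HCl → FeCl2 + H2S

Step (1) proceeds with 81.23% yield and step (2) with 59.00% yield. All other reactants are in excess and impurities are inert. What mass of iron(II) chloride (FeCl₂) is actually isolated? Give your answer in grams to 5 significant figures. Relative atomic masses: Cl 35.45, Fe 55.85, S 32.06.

309.50 g

Pure Fe = 472.05 × 0.6028 = 284.552 g.
M(Fe) = 55.85 g/mol.
M(FeCl2) = 55.85 + 2(35.45) = 126.75 g/mol.
n(Fe) = 284.552 / 55.85 = 5.09493 mol.
Step 1 (Fe:FeS = 1:1): theoretical n(FeS) = 5.09493 mol; at 81.23% yield, n(FeS) = 4.13861 mol.
Step 2 (FeS:FeCl2 = 1:1): theoretical n(FeCl2) = 4.13861 mol, so theoretical mass = 4.13861 × 126.75 = 524.569 g.
At 59.00% yield, actual mass of FeCl2 = 524.569 × 0.5900 = 309.496 g.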